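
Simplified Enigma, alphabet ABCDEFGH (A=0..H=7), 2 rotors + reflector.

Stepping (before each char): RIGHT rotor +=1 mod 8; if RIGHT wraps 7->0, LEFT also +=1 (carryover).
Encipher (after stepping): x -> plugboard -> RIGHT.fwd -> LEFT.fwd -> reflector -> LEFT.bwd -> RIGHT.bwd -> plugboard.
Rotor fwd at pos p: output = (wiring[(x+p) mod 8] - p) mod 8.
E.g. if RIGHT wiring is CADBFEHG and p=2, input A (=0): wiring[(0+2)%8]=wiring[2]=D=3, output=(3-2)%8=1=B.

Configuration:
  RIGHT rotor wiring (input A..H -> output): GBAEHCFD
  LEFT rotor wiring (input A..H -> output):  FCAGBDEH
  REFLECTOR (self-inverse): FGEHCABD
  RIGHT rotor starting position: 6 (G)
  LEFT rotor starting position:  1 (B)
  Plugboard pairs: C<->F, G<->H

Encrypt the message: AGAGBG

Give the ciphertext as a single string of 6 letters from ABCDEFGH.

Char 1 ('A'): step: R->7, L=1; A->plug->A->R->E->L->C->refl->E->L'->H->R'->B->plug->B
Char 2 ('G'): step: R->0, L->2 (L advanced); G->plug->H->R->D->L->B->refl->G->L'->A->R'->C->plug->F
Char 3 ('A'): step: R->1, L=2; A->plug->A->R->A->L->G->refl->B->L'->D->R'->C->plug->F
Char 4 ('G'): step: R->2, L=2; G->plug->H->R->H->L->A->refl->F->L'->F->R'->C->plug->F
Char 5 ('B'): step: R->3, L=2; B->plug->B->R->E->L->C->refl->E->L'->B->R'->A->plug->A
Char 6 ('G'): step: R->4, L=2; G->plug->H->R->A->L->G->refl->B->L'->D->R'->A->plug->A

Answer: BFFFAA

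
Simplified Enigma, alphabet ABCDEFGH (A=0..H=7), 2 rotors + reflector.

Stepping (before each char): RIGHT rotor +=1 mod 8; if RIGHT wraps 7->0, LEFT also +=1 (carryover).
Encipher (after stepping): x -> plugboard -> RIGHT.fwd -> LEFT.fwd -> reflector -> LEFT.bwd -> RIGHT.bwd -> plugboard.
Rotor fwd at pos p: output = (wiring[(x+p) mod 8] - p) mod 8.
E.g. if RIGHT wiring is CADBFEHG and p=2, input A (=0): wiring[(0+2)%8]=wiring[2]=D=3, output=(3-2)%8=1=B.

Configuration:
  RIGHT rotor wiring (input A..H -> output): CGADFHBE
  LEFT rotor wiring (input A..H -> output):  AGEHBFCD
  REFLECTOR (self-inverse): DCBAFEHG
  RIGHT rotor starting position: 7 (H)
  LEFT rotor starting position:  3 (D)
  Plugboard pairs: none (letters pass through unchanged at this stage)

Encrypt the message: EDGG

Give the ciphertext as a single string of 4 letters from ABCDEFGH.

Answer: GFHB

Derivation:
Char 1 ('E'): step: R->0, L->4 (L advanced); E->plug->E->R->F->L->C->refl->B->L'->B->R'->G->plug->G
Char 2 ('D'): step: R->1, L=4; D->plug->D->R->E->L->E->refl->F->L'->A->R'->F->plug->F
Char 3 ('G'): step: R->2, L=4; G->plug->G->R->A->L->F->refl->E->L'->E->R'->H->plug->H
Char 4 ('G'): step: R->3, L=4; G->plug->G->R->D->L->H->refl->G->L'->C->R'->B->plug->B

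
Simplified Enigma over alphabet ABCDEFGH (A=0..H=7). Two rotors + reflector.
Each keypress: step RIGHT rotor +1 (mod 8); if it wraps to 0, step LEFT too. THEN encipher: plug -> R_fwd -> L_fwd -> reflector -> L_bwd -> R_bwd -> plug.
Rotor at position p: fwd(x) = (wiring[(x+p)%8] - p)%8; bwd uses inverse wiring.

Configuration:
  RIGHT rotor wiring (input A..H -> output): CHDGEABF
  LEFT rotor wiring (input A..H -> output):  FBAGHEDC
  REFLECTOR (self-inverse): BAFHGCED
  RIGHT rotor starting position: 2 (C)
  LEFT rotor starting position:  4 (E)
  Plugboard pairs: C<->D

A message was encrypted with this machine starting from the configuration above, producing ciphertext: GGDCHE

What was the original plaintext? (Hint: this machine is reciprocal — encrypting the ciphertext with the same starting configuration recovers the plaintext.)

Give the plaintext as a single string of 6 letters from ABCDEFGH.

Answer: BDEDDG

Derivation:
Char 1 ('G'): step: R->3, L=4; G->plug->G->R->E->L->B->refl->A->L'->B->R'->B->plug->B
Char 2 ('G'): step: R->4, L=4; G->plug->G->R->H->L->C->refl->F->L'->F->R'->C->plug->D
Char 3 ('D'): step: R->5, L=4; D->plug->C->R->A->L->D->refl->H->L'->C->R'->E->plug->E
Char 4 ('C'): step: R->6, L=4; C->plug->D->R->B->L->A->refl->B->L'->E->R'->C->plug->D
Char 5 ('H'): step: R->7, L=4; H->plug->H->R->C->L->H->refl->D->L'->A->R'->C->plug->D
Char 6 ('E'): step: R->0, L->5 (L advanced); E->plug->E->R->E->L->E->refl->G->L'->B->R'->G->plug->G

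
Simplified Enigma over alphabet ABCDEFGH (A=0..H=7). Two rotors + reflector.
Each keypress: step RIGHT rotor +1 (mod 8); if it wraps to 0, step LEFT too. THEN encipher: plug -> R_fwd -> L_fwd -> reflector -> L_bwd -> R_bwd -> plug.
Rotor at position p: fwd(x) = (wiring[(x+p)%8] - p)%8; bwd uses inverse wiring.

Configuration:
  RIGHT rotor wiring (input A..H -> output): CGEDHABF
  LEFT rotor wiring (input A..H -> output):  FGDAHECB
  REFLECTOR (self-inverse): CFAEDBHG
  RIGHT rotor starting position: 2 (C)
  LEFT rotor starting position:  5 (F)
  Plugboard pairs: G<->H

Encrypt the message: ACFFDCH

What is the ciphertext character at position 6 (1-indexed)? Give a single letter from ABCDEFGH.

Char 1 ('A'): step: R->3, L=5; A->plug->A->R->A->L->H->refl->G->L'->F->R'->C->plug->C
Char 2 ('C'): step: R->4, L=5; C->plug->C->R->F->L->G->refl->H->L'->A->R'->G->plug->H
Char 3 ('F'): step: R->5, L=5; F->plug->F->R->H->L->C->refl->A->L'->D->R'->A->plug->A
Char 4 ('F'): step: R->6, L=5; F->plug->F->R->F->L->G->refl->H->L'->A->R'->D->plug->D
Char 5 ('D'): step: R->7, L=5; D->plug->D->R->F->L->G->refl->H->L'->A->R'->F->plug->F
Char 6 ('C'): step: R->0, L->6 (L advanced); C->plug->C->R->E->L->F->refl->B->L'->G->R'->B->plug->B

B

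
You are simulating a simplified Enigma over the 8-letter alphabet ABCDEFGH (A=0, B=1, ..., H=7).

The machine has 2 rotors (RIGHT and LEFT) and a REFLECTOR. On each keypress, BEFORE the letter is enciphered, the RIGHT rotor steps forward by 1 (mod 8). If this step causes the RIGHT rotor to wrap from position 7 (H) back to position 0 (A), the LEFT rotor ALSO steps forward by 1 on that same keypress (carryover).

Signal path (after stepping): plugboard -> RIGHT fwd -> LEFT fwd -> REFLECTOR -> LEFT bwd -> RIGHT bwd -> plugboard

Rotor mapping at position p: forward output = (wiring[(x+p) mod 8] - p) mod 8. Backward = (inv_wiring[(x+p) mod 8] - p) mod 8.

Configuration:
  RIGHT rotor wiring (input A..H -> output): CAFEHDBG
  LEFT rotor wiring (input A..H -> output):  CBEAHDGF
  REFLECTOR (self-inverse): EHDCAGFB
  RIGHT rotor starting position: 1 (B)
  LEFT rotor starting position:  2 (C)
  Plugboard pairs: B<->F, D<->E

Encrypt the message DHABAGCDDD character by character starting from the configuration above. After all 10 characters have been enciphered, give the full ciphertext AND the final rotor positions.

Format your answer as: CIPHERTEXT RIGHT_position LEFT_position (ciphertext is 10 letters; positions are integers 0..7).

Answer: AAFEDEDHCF 3 3

Derivation:
Char 1 ('D'): step: R->2, L=2; D->plug->E->R->H->L->H->refl->B->L'->D->R'->A->plug->A
Char 2 ('H'): step: R->3, L=2; H->plug->H->R->C->L->F->refl->G->L'->B->R'->A->plug->A
Char 3 ('A'): step: R->4, L=2; A->plug->A->R->D->L->B->refl->H->L'->H->R'->B->plug->F
Char 4 ('B'): step: R->5, L=2; B->plug->F->R->A->L->C->refl->D->L'->F->R'->D->plug->E
Char 5 ('A'): step: R->6, L=2; A->plug->A->R->D->L->B->refl->H->L'->H->R'->E->plug->D
Char 6 ('G'): step: R->7, L=2; G->plug->G->R->E->L->E->refl->A->L'->G->R'->D->plug->E
Char 7 ('C'): step: R->0, L->3 (L advanced); C->plug->C->R->F->L->H->refl->B->L'->H->R'->E->plug->D
Char 8 ('D'): step: R->1, L=3; D->plug->E->R->C->L->A->refl->E->L'->B->R'->H->plug->H
Char 9 ('D'): step: R->2, L=3; D->plug->E->R->H->L->B->refl->H->L'->F->R'->C->plug->C
Char 10 ('D'): step: R->3, L=3; D->plug->E->R->D->L->D->refl->C->L'->E->R'->B->plug->F
Final: ciphertext=AAFEDEDHCF, RIGHT=3, LEFT=3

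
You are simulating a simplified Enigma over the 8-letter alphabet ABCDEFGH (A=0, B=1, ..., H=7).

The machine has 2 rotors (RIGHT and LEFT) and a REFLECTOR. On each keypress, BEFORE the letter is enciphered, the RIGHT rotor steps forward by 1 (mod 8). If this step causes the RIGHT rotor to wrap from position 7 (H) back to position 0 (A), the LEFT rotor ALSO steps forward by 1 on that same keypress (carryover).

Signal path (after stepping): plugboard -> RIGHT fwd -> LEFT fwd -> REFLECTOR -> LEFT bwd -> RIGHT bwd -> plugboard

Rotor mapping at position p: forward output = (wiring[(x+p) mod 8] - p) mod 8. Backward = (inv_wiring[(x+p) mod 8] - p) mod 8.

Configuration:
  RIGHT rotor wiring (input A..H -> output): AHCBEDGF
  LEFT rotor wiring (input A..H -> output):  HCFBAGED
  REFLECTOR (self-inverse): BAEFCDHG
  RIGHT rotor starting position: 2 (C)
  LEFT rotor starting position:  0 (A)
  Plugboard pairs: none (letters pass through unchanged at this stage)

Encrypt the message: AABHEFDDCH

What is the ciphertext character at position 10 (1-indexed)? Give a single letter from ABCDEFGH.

Char 1 ('A'): step: R->3, L=0; A->plug->A->R->G->L->E->refl->C->L'->B->R'->B->plug->B
Char 2 ('A'): step: R->4, L=0; A->plug->A->R->A->L->H->refl->G->L'->F->R'->H->plug->H
Char 3 ('B'): step: R->5, L=0; B->plug->B->R->B->L->C->refl->E->L'->G->R'->A->plug->A
Char 4 ('H'): step: R->6, L=0; H->plug->H->R->F->L->G->refl->H->L'->A->R'->A->plug->A
Char 5 ('E'): step: R->7, L=0; E->plug->E->R->C->L->F->refl->D->L'->H->R'->H->plug->H
Char 6 ('F'): step: R->0, L->1 (L advanced); F->plug->F->R->D->L->H->refl->G->L'->H->R'->B->plug->B
Char 7 ('D'): step: R->1, L=1; D->plug->D->R->D->L->H->refl->G->L'->H->R'->H->plug->H
Char 8 ('D'): step: R->2, L=1; D->plug->D->R->B->L->E->refl->C->L'->G->R'->G->plug->G
Char 9 ('C'): step: R->3, L=1; C->plug->C->R->A->L->B->refl->A->L'->C->R'->E->plug->E
Char 10 ('H'): step: R->4, L=1; H->plug->H->R->F->L->D->refl->F->L'->E->R'->E->plug->E

E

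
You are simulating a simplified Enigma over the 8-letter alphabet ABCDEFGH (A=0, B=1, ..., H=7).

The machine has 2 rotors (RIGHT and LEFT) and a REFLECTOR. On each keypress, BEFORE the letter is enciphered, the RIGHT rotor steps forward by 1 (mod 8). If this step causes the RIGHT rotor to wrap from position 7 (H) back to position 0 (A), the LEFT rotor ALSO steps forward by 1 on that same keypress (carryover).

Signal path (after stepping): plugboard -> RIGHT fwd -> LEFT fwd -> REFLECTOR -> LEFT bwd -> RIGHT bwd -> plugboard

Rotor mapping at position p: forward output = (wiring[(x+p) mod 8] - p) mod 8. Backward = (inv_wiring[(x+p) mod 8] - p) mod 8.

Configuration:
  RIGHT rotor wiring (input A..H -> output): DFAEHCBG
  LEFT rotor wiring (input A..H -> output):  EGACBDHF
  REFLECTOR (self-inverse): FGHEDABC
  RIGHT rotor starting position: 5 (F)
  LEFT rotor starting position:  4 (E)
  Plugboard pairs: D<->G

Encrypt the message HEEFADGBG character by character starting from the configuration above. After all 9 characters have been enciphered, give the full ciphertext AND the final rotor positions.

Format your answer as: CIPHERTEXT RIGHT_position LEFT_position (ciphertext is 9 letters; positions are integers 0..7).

Char 1 ('H'): step: R->6, L=4; H->plug->H->R->E->L->A->refl->F->L'->A->R'->B->plug->B
Char 2 ('E'): step: R->7, L=4; E->plug->E->R->F->L->C->refl->H->L'->B->R'->D->plug->G
Char 3 ('E'): step: R->0, L->5 (L advanced); E->plug->E->R->H->L->E->refl->D->L'->F->R'->B->plug->B
Char 4 ('F'): step: R->1, L=5; F->plug->F->R->A->L->G->refl->B->L'->E->R'->A->plug->A
Char 5 ('A'): step: R->2, L=5; A->plug->A->R->G->L->F->refl->A->L'->C->R'->B->plug->B
Char 6 ('D'): step: R->3, L=5; D->plug->G->R->C->L->A->refl->F->L'->G->R'->D->plug->G
Char 7 ('G'): step: R->4, L=5; G->plug->D->R->C->L->A->refl->F->L'->G->R'->B->plug->B
Char 8 ('B'): step: R->5, L=5; B->plug->B->R->E->L->B->refl->G->L'->A->R'->E->plug->E
Char 9 ('G'): step: R->6, L=5; G->plug->D->R->H->L->E->refl->D->L'->F->R'->C->plug->C
Final: ciphertext=BGBABGBEC, RIGHT=6, LEFT=5

Answer: BGBABGBEC 6 5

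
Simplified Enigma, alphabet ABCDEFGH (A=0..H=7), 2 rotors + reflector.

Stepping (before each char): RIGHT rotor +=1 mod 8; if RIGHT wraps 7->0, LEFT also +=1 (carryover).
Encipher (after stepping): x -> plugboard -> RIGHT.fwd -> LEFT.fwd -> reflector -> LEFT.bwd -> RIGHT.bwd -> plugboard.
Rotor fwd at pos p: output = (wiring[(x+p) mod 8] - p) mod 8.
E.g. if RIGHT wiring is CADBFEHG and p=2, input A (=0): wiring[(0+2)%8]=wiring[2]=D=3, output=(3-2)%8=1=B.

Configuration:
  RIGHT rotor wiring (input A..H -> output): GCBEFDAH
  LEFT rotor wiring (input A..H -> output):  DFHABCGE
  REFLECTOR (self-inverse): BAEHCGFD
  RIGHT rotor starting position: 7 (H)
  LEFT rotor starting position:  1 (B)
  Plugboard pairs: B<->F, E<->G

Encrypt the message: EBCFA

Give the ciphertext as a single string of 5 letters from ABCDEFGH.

Answer: CGGEH

Derivation:
Char 1 ('E'): step: R->0, L->2 (L advanced); E->plug->G->R->A->L->F->refl->G->L'->B->R'->C->plug->C
Char 2 ('B'): step: R->1, L=2; B->plug->F->R->H->L->D->refl->H->L'->C->R'->E->plug->G
Char 3 ('C'): step: R->2, L=2; C->plug->C->R->D->L->A->refl->B->L'->G->R'->E->plug->G
Char 4 ('F'): step: R->3, L=2; F->plug->B->R->C->L->H->refl->D->L'->H->R'->G->plug->E
Char 5 ('A'): step: R->4, L=2; A->plug->A->R->B->L->G->refl->F->L'->A->R'->H->plug->H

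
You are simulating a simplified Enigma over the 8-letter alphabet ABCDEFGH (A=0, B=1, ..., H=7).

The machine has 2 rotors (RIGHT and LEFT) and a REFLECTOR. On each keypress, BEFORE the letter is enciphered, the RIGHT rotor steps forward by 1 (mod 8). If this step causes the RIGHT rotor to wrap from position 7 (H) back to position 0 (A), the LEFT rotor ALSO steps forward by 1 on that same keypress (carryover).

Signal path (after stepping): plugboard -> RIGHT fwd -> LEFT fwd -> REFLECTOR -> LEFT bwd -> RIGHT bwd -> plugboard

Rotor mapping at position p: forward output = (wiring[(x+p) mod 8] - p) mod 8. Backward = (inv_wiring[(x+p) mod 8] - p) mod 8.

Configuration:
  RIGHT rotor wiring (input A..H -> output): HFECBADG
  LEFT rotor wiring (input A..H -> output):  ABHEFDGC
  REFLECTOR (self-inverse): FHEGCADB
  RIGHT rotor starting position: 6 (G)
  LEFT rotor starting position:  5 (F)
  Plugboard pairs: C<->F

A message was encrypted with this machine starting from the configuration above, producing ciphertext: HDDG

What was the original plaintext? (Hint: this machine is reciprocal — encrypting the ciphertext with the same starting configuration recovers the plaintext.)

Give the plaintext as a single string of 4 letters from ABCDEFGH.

Char 1 ('H'): step: R->7, L=5; H->plug->H->R->E->L->E->refl->C->L'->F->R'->D->plug->D
Char 2 ('D'): step: R->0, L->6 (L advanced); D->plug->D->R->C->L->C->refl->E->L'->B->R'->E->plug->E
Char 3 ('D'): step: R->1, L=6; D->plug->D->R->A->L->A->refl->F->L'->H->R'->E->plug->E
Char 4 ('G'): step: R->2, L=6; G->plug->G->R->F->L->G->refl->D->L'->D->R'->H->plug->H

Answer: DEEH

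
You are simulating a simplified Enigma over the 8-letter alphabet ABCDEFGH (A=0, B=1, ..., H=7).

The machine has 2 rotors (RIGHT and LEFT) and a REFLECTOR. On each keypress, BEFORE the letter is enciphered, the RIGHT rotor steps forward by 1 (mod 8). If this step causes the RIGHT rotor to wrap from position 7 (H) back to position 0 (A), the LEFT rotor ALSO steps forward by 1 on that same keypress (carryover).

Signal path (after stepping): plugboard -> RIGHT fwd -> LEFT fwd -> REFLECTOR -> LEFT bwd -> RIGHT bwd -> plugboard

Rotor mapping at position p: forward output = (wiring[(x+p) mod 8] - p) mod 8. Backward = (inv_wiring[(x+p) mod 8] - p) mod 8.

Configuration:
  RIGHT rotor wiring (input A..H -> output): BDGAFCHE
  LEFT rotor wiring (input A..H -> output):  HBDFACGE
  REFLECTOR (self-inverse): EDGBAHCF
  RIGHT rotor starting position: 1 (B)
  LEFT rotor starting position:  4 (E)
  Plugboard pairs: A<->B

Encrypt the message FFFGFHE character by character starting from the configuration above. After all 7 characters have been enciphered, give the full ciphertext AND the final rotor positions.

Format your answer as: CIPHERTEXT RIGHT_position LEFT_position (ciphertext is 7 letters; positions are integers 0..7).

Answer: HBHHBGA 0 5

Derivation:
Char 1 ('F'): step: R->2, L=4; F->plug->F->R->C->L->C->refl->G->L'->B->R'->H->plug->H
Char 2 ('F'): step: R->3, L=4; F->plug->F->R->G->L->H->refl->F->L'->F->R'->A->plug->B
Char 3 ('F'): step: R->4, L=4; F->plug->F->R->H->L->B->refl->D->L'->E->R'->H->plug->H
Char 4 ('G'): step: R->5, L=4; G->plug->G->R->D->L->A->refl->E->L'->A->R'->H->plug->H
Char 5 ('F'): step: R->6, L=4; F->plug->F->R->C->L->C->refl->G->L'->B->R'->A->plug->B
Char 6 ('H'): step: R->7, L=4; H->plug->H->R->A->L->E->refl->A->L'->D->R'->G->plug->G
Char 7 ('E'): step: R->0, L->5 (L advanced); E->plug->E->R->F->L->G->refl->C->L'->D->R'->B->plug->A
Final: ciphertext=HBHHBGA, RIGHT=0, LEFT=5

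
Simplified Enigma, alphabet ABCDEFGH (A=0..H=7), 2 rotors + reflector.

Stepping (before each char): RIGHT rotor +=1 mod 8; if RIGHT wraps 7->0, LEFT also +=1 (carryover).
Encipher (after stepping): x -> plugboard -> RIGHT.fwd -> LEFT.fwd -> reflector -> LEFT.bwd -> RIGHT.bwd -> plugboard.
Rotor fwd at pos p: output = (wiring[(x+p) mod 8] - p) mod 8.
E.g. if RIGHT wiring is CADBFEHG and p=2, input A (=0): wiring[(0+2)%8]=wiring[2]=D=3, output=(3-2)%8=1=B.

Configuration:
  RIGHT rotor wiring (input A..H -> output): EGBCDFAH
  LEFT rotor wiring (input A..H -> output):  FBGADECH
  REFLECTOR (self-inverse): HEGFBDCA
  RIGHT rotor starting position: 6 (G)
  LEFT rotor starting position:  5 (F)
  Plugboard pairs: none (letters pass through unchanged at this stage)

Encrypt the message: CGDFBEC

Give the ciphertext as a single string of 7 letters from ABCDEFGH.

Answer: DCEAFBF

Derivation:
Char 1 ('C'): step: R->7, L=5; C->plug->C->R->H->L->G->refl->C->L'->C->R'->D->plug->D
Char 2 ('G'): step: R->0, L->6 (L advanced); G->plug->G->R->A->L->E->refl->B->L'->B->R'->C->plug->C
Char 3 ('D'): step: R->1, L=6; D->plug->D->R->C->L->H->refl->A->L'->E->R'->E->plug->E
Char 4 ('F'): step: R->2, L=6; F->plug->F->R->F->L->C->refl->G->L'->H->R'->A->plug->A
Char 5 ('B'): step: R->3, L=6; B->plug->B->R->A->L->E->refl->B->L'->B->R'->F->plug->F
Char 6 ('E'): step: R->4, L=6; E->plug->E->R->A->L->E->refl->B->L'->B->R'->B->plug->B
Char 7 ('C'): step: R->5, L=6; C->plug->C->R->C->L->H->refl->A->L'->E->R'->F->plug->F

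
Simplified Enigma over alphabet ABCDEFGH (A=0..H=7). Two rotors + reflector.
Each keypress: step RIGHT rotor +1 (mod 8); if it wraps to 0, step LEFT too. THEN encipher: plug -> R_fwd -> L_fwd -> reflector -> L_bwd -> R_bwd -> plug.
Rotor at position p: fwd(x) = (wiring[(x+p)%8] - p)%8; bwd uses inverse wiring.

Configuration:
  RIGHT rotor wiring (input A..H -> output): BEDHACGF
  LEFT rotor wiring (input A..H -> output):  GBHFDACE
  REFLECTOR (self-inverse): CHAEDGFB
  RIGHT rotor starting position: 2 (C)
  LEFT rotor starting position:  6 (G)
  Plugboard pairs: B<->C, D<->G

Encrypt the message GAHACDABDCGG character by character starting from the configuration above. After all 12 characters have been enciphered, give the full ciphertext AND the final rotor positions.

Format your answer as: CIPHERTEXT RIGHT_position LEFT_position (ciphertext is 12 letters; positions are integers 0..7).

Answer: HEBBHACAFGBF 6 7

Derivation:
Char 1 ('G'): step: R->3, L=6; G->plug->D->R->D->L->D->refl->E->L'->A->R'->H->plug->H
Char 2 ('A'): step: R->4, L=6; A->plug->A->R->E->L->B->refl->H->L'->F->R'->E->plug->E
Char 3 ('H'): step: R->5, L=6; H->plug->H->R->D->L->D->refl->E->L'->A->R'->C->plug->B
Char 4 ('A'): step: R->6, L=6; A->plug->A->R->A->L->E->refl->D->L'->D->R'->C->plug->B
Char 5 ('C'): step: R->7, L=6; C->plug->B->R->C->L->A->refl->C->L'->H->R'->H->plug->H
Char 6 ('D'): step: R->0, L->7 (L advanced); D->plug->G->R->G->L->B->refl->H->L'->B->R'->A->plug->A
Char 7 ('A'): step: R->1, L=7; A->plug->A->R->D->L->A->refl->C->L'->C->R'->B->plug->C
Char 8 ('B'): step: R->2, L=7; B->plug->C->R->G->L->B->refl->H->L'->B->R'->A->plug->A
Char 9 ('D'): step: R->3, L=7; D->plug->G->R->B->L->H->refl->B->L'->G->R'->F->plug->F
Char 10 ('C'): step: R->4, L=7; C->plug->B->R->G->L->B->refl->H->L'->B->R'->D->plug->G
Char 11 ('G'): step: R->5, L=7; G->plug->D->R->E->L->G->refl->F->L'->A->R'->C->plug->B
Char 12 ('G'): step: R->6, L=7; G->plug->D->R->G->L->B->refl->H->L'->B->R'->F->plug->F
Final: ciphertext=HEBBHACAFGBF, RIGHT=6, LEFT=7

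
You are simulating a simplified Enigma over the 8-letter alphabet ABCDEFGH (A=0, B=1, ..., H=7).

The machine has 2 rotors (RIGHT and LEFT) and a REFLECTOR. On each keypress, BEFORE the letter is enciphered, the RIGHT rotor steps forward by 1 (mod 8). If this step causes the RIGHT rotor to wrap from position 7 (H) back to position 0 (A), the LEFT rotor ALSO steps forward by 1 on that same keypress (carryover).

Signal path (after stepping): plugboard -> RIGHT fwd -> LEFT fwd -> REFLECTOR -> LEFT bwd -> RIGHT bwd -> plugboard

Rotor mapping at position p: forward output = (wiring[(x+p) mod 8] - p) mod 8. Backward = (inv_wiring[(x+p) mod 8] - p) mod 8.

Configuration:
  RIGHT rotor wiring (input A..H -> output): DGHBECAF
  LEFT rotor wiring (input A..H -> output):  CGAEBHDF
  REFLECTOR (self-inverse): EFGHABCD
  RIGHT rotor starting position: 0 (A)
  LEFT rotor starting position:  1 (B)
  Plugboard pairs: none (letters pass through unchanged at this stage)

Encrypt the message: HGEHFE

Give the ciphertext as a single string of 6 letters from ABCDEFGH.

Answer: ECBCEA

Derivation:
Char 1 ('H'): step: R->1, L=1; H->plug->H->R->C->L->D->refl->H->L'->B->R'->E->plug->E
Char 2 ('G'): step: R->2, L=1; G->plug->G->R->B->L->H->refl->D->L'->C->R'->C->plug->C
Char 3 ('E'): step: R->3, L=1; E->plug->E->R->C->L->D->refl->H->L'->B->R'->B->plug->B
Char 4 ('H'): step: R->4, L=1; H->plug->H->R->F->L->C->refl->G->L'->E->R'->C->plug->C
Char 5 ('F'): step: R->5, L=1; F->plug->F->R->C->L->D->refl->H->L'->B->R'->E->plug->E
Char 6 ('E'): step: R->6, L=1; E->plug->E->R->B->L->H->refl->D->L'->C->R'->A->plug->A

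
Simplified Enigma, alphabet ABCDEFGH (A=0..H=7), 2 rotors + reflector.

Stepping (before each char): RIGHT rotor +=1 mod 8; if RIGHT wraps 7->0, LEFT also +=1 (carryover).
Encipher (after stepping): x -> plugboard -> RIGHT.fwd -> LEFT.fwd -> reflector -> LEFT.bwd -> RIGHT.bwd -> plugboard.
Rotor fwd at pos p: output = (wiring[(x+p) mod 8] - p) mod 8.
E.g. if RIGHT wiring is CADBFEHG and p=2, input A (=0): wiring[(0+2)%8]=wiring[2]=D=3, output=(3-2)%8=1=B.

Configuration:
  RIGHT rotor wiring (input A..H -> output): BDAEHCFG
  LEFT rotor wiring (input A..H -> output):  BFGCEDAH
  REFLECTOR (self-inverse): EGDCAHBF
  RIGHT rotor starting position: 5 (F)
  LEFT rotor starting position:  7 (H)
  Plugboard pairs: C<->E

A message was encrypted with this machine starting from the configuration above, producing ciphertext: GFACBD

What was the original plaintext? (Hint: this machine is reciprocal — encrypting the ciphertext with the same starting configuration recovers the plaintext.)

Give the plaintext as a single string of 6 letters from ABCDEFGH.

Char 1 ('G'): step: R->6, L=7; G->plug->G->R->B->L->C->refl->D->L'->E->R'->H->plug->H
Char 2 ('F'): step: R->7, L=7; F->plug->F->R->A->L->A->refl->E->L'->G->R'->H->plug->H
Char 3 ('A'): step: R->0, L->0 (L advanced); A->plug->A->R->B->L->F->refl->H->L'->H->R'->E->plug->C
Char 4 ('C'): step: R->1, L=0; C->plug->E->R->B->L->F->refl->H->L'->H->R'->B->plug->B
Char 5 ('B'): step: R->2, L=0; B->plug->B->R->C->L->G->refl->B->L'->A->R'->D->plug->D
Char 6 ('D'): step: R->3, L=0; D->plug->D->R->C->L->G->refl->B->L'->A->R'->G->plug->G

Answer: HHCBDG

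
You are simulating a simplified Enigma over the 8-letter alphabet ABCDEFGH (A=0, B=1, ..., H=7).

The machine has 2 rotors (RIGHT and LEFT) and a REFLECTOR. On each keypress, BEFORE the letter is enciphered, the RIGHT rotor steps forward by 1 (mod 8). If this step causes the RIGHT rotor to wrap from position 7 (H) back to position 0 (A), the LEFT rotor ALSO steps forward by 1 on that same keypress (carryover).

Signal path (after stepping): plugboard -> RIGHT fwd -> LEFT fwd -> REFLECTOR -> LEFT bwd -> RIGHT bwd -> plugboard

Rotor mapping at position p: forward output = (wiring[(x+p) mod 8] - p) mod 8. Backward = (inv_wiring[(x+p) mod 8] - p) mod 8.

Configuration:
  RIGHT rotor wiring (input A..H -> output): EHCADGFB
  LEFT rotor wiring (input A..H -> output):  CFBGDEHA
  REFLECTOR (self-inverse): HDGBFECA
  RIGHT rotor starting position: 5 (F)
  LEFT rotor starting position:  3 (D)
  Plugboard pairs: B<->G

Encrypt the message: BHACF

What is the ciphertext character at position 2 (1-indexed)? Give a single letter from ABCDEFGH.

Char 1 ('B'): step: R->6, L=3; B->plug->G->R->F->L->H->refl->A->L'->B->R'->D->plug->D
Char 2 ('H'): step: R->7, L=3; H->plug->H->R->G->L->C->refl->G->L'->H->R'->G->plug->B

B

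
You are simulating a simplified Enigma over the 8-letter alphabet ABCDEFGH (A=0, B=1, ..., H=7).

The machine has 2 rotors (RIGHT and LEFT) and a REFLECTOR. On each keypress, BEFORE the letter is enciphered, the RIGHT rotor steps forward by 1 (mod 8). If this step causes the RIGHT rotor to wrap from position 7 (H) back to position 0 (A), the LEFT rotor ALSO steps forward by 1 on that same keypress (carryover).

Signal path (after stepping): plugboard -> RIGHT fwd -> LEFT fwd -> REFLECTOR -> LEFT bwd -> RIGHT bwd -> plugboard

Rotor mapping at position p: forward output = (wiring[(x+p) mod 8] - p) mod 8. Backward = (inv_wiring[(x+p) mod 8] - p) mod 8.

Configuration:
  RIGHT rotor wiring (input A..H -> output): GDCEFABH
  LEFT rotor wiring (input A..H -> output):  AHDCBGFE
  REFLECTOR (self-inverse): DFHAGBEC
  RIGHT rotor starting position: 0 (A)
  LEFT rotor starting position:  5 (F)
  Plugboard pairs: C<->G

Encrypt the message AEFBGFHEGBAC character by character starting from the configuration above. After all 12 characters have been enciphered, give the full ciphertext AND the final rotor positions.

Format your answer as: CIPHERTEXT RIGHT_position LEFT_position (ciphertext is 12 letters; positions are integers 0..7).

Answer: DFAEBGGCDAGF 4 6

Derivation:
Char 1 ('A'): step: R->1, L=5; A->plug->A->R->C->L->H->refl->C->L'->E->R'->D->plug->D
Char 2 ('E'): step: R->2, L=5; E->plug->E->R->H->L->E->refl->G->L'->F->R'->F->plug->F
Char 3 ('F'): step: R->3, L=5; F->plug->F->R->D->L->D->refl->A->L'->B->R'->A->plug->A
Char 4 ('B'): step: R->4, L=5; B->plug->B->R->E->L->C->refl->H->L'->C->R'->E->plug->E
Char 5 ('G'): step: R->5, L=5; G->plug->C->R->C->L->H->refl->C->L'->E->R'->B->plug->B
Char 6 ('F'): step: R->6, L=5; F->plug->F->R->G->L->F->refl->B->L'->A->R'->C->plug->G
Char 7 ('H'): step: R->7, L=5; H->plug->H->R->C->L->H->refl->C->L'->E->R'->C->plug->G
Char 8 ('E'): step: R->0, L->6 (L advanced); E->plug->E->R->F->L->E->refl->G->L'->B->R'->G->plug->C
Char 9 ('G'): step: R->1, L=6; G->plug->C->R->D->L->B->refl->F->L'->E->R'->D->plug->D
Char 10 ('B'): step: R->2, L=6; B->plug->B->R->C->L->C->refl->H->L'->A->R'->A->plug->A
Char 11 ('A'): step: R->3, L=6; A->plug->A->R->B->L->G->refl->E->L'->F->R'->C->plug->G
Char 12 ('C'): step: R->4, L=6; C->plug->G->R->G->L->D->refl->A->L'->H->R'->F->plug->F
Final: ciphertext=DFAEBGGCDAGF, RIGHT=4, LEFT=6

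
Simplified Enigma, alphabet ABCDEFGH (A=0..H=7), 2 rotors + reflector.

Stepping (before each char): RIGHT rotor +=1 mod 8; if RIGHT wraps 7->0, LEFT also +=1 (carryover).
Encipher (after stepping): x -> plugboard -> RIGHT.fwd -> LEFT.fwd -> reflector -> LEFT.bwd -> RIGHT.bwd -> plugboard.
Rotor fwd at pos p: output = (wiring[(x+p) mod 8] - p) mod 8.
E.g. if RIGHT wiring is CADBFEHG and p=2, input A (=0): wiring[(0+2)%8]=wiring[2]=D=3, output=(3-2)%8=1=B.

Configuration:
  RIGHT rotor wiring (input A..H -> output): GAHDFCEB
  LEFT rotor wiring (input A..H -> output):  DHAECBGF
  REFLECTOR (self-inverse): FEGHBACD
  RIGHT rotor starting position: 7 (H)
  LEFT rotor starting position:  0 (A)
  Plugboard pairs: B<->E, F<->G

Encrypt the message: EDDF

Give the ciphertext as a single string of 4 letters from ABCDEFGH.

Answer: CHGH

Derivation:
Char 1 ('E'): step: R->0, L->1 (L advanced); E->plug->B->R->A->L->G->refl->C->L'->H->R'->C->plug->C
Char 2 ('D'): step: R->1, L=1; D->plug->D->R->E->L->A->refl->F->L'->F->R'->H->plug->H
Char 3 ('D'): step: R->2, L=1; D->plug->D->R->A->L->G->refl->C->L'->H->R'->F->plug->G
Char 4 ('F'): step: R->3, L=1; F->plug->G->R->F->L->F->refl->A->L'->E->R'->H->plug->H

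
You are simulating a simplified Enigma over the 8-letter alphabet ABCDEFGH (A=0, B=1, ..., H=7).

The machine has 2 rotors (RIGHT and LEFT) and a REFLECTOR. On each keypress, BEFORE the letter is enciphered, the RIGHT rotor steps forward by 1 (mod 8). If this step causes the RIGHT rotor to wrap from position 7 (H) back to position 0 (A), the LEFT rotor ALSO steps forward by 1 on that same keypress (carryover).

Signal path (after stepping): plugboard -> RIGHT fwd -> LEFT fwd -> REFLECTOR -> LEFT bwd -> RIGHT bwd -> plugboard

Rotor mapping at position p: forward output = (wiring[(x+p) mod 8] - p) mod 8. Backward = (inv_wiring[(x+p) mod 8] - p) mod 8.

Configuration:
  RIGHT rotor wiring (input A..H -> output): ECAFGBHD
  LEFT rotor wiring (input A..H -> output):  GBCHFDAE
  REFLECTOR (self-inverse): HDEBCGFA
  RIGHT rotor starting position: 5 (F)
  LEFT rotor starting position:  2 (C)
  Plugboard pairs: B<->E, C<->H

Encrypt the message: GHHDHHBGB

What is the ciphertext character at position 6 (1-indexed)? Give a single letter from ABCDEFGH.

Char 1 ('G'): step: R->6, L=2; G->plug->G->R->A->L->A->refl->H->L'->H->R'->F->plug->F
Char 2 ('H'): step: R->7, L=2; H->plug->C->R->D->L->B->refl->D->L'->C->R'->G->plug->G
Char 3 ('H'): step: R->0, L->3 (L advanced); H->plug->C->R->A->L->E->refl->C->L'->B->R'->F->plug->F
Char 4 ('D'): step: R->1, L=3; D->plug->D->R->F->L->D->refl->B->L'->E->R'->C->plug->H
Char 5 ('H'): step: R->2, L=3; H->plug->C->R->E->L->B->refl->D->L'->F->R'->E->plug->B
Char 6 ('H'): step: R->3, L=3; H->plug->C->R->G->L->G->refl->F->L'->D->R'->B->plug->E

E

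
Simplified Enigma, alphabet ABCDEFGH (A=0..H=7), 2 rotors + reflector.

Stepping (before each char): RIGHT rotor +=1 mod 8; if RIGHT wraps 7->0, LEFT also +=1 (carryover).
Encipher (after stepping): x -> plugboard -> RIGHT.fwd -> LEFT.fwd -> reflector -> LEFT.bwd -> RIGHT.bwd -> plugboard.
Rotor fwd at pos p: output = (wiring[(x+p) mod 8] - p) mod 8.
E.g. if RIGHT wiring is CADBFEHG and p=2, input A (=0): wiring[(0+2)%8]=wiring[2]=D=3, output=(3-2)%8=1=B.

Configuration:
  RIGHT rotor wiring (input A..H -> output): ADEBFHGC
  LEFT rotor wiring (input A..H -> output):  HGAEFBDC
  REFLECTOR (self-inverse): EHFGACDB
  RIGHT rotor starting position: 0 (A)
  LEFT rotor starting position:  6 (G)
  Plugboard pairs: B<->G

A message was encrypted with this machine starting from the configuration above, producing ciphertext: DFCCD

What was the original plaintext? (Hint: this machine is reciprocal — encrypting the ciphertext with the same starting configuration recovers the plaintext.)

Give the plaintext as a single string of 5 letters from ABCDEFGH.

Char 1 ('D'): step: R->1, L=6; D->plug->D->R->E->L->C->refl->F->L'->A->R'->C->plug->C
Char 2 ('F'): step: R->2, L=6; F->plug->F->R->A->L->F->refl->C->L'->E->R'->E->plug->E
Char 3 ('C'): step: R->3, L=6; C->plug->C->R->E->L->C->refl->F->L'->A->R'->G->plug->B
Char 4 ('C'): step: R->4, L=6; C->plug->C->R->C->L->B->refl->H->L'->G->R'->D->plug->D
Char 5 ('D'): step: R->5, L=6; D->plug->D->R->D->L->A->refl->E->L'->B->R'->B->plug->G

Answer: CEBDG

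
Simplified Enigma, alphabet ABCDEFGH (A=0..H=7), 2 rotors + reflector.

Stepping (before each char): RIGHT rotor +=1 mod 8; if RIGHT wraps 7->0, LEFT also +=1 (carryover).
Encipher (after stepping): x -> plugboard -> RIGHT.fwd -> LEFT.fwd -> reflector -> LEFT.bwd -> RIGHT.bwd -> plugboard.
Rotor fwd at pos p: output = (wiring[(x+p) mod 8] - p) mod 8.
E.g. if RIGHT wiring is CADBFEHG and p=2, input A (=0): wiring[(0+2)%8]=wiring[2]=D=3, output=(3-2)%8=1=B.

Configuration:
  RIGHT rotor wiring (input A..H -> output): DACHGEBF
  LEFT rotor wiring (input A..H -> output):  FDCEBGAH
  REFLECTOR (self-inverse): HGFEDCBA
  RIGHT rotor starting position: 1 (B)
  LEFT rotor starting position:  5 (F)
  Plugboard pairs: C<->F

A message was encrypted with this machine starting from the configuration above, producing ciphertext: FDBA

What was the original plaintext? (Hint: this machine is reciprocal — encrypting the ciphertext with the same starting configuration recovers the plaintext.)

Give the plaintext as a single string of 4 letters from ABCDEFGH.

Char 1 ('F'): step: R->2, L=5; F->plug->C->R->E->L->G->refl->B->L'->A->R'->A->plug->A
Char 2 ('D'): step: R->3, L=5; D->plug->D->R->G->L->H->refl->A->L'->D->R'->B->plug->B
Char 3 ('B'): step: R->4, L=5; B->plug->B->R->A->L->B->refl->G->L'->E->R'->F->plug->C
Char 4 ('A'): step: R->5, L=5; A->plug->A->R->H->L->E->refl->D->L'->B->R'->H->plug->H

Answer: ABCH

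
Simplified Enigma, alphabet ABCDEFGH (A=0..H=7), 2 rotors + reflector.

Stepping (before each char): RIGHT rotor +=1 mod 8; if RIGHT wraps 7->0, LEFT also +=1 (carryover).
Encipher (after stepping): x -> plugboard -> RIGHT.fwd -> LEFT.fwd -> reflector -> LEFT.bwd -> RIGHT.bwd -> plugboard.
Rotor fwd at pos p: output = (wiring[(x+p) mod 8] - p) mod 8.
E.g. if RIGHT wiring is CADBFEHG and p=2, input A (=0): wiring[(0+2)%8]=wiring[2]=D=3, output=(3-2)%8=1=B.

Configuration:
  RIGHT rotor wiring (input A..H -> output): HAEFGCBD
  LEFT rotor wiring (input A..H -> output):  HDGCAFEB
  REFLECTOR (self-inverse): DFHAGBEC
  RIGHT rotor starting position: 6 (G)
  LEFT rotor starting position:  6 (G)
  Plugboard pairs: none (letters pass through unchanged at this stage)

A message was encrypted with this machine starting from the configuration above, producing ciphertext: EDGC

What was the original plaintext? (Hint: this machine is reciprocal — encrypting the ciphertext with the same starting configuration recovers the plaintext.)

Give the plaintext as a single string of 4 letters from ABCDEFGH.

Char 1 ('E'): step: R->7, L=6; E->plug->E->R->G->L->C->refl->H->L'->H->R'->F->plug->F
Char 2 ('D'): step: R->0, L->7 (L advanced); D->plug->D->R->F->L->B->refl->F->L'->H->R'->A->plug->A
Char 3 ('G'): step: R->1, L=7; G->plug->G->R->C->L->E->refl->G->L'->G->R'->H->plug->H
Char 4 ('C'): step: R->2, L=7; C->plug->C->R->E->L->D->refl->A->L'->B->R'->F->plug->F

Answer: FAHF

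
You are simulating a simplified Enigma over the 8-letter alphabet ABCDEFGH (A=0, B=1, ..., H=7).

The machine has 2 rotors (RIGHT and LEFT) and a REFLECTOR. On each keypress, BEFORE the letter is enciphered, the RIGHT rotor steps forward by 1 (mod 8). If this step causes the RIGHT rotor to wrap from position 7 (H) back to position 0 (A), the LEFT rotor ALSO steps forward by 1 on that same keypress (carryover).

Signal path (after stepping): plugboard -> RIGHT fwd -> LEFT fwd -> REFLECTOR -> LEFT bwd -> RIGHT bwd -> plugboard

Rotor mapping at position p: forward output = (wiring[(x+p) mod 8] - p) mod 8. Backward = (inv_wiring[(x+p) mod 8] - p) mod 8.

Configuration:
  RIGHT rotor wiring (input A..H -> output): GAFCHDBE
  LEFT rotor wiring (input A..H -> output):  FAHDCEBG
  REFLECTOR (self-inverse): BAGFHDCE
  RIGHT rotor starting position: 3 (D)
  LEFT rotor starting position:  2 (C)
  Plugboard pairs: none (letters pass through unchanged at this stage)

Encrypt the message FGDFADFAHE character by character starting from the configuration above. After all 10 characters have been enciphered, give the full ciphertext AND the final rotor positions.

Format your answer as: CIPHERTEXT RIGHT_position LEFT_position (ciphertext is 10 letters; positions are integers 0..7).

Char 1 ('F'): step: R->4, L=2; F->plug->F->R->E->L->H->refl->E->L'->F->R'->C->plug->C
Char 2 ('G'): step: R->5, L=2; G->plug->G->R->F->L->E->refl->H->L'->E->R'->B->plug->B
Char 3 ('D'): step: R->6, L=2; D->plug->D->R->C->L->A->refl->B->L'->B->R'->G->plug->G
Char 4 ('F'): step: R->7, L=2; F->plug->F->R->A->L->F->refl->D->L'->G->R'->D->plug->D
Char 5 ('A'): step: R->0, L->3 (L advanced); A->plug->A->R->G->L->F->refl->D->L'->E->R'->H->plug->H
Char 6 ('D'): step: R->1, L=3; D->plug->D->R->G->L->F->refl->D->L'->E->R'->B->plug->B
Char 7 ('F'): step: R->2, L=3; F->plug->F->R->C->L->B->refl->A->L'->A->R'->B->plug->B
Char 8 ('A'): step: R->3, L=3; A->plug->A->R->H->L->E->refl->H->L'->B->R'->E->plug->E
Char 9 ('H'): step: R->4, L=3; H->plug->H->R->G->L->F->refl->D->L'->E->R'->F->plug->F
Char 10 ('E'): step: R->5, L=3; E->plug->E->R->D->L->G->refl->C->L'->F->R'->G->plug->G
Final: ciphertext=CBGDHBBEFG, RIGHT=5, LEFT=3

Answer: CBGDHBBEFG 5 3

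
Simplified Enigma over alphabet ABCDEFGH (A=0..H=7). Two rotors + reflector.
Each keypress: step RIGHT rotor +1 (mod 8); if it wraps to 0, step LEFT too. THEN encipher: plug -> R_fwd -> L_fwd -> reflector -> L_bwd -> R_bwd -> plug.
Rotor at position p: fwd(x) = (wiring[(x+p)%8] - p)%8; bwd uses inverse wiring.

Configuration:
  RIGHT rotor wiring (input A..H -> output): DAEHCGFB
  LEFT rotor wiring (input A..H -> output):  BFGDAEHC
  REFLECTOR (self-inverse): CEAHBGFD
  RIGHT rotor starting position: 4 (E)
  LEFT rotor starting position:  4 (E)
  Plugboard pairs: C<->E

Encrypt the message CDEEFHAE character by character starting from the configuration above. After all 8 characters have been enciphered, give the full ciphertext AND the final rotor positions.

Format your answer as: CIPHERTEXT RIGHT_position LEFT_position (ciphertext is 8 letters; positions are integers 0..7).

Answer: EAHHDAHF 4 5

Derivation:
Char 1 ('C'): step: R->5, L=4; C->plug->E->R->D->L->G->refl->F->L'->E->R'->C->plug->E
Char 2 ('D'): step: R->6, L=4; D->plug->D->R->C->L->D->refl->H->L'->H->R'->A->plug->A
Char 3 ('E'): step: R->7, L=4; E->plug->C->R->B->L->A->refl->C->L'->G->R'->H->plug->H
Char 4 ('E'): step: R->0, L->5 (L advanced); E->plug->C->R->E->L->A->refl->C->L'->B->R'->H->plug->H
Char 5 ('F'): step: R->1, L=5; F->plug->F->R->E->L->A->refl->C->L'->B->R'->D->plug->D
Char 6 ('H'): step: R->2, L=5; H->plug->H->R->G->L->G->refl->F->L'->C->R'->A->plug->A
Char 7 ('A'): step: R->3, L=5; A->plug->A->R->E->L->A->refl->C->L'->B->R'->H->plug->H
Char 8 ('E'): step: R->4, L=5; E->plug->C->R->B->L->C->refl->A->L'->E->R'->F->plug->F
Final: ciphertext=EAHHDAHF, RIGHT=4, LEFT=5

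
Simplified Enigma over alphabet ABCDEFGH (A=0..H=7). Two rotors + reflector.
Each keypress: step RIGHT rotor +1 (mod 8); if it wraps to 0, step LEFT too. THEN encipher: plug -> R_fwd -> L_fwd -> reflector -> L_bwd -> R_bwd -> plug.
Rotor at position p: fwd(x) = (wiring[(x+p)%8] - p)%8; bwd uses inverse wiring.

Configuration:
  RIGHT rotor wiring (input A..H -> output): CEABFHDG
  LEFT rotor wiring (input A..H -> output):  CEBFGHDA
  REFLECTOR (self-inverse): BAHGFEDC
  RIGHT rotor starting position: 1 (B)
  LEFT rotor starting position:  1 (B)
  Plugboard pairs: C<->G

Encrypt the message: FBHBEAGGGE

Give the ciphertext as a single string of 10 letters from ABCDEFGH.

Char 1 ('F'): step: R->2, L=1; F->plug->F->R->E->L->G->refl->D->L'->A->R'->G->plug->C
Char 2 ('B'): step: R->3, L=1; B->plug->B->R->C->L->E->refl->F->L'->D->R'->E->plug->E
Char 3 ('H'): step: R->4, L=1; H->plug->H->R->F->L->C->refl->H->L'->G->R'->E->plug->E
Char 4 ('B'): step: R->5, L=1; B->plug->B->R->G->L->H->refl->C->L'->F->R'->D->plug->D
Char 5 ('E'): step: R->6, L=1; E->plug->E->R->C->L->E->refl->F->L'->D->R'->F->plug->F
Char 6 ('A'): step: R->7, L=1; A->plug->A->R->H->L->B->refl->A->L'->B->R'->D->plug->D
Char 7 ('G'): step: R->0, L->2 (L advanced); G->plug->C->R->A->L->H->refl->C->L'->H->R'->F->plug->F
Char 8 ('G'): step: R->1, L=2; G->plug->C->R->A->L->H->refl->C->L'->H->R'->B->plug->B
Char 9 ('G'): step: R->2, L=2; G->plug->C->R->D->L->F->refl->E->L'->C->R'->H->plug->H
Char 10 ('E'): step: R->3, L=2; E->plug->E->R->D->L->F->refl->E->L'->C->R'->B->plug->B

Answer: CEEDFDFBHB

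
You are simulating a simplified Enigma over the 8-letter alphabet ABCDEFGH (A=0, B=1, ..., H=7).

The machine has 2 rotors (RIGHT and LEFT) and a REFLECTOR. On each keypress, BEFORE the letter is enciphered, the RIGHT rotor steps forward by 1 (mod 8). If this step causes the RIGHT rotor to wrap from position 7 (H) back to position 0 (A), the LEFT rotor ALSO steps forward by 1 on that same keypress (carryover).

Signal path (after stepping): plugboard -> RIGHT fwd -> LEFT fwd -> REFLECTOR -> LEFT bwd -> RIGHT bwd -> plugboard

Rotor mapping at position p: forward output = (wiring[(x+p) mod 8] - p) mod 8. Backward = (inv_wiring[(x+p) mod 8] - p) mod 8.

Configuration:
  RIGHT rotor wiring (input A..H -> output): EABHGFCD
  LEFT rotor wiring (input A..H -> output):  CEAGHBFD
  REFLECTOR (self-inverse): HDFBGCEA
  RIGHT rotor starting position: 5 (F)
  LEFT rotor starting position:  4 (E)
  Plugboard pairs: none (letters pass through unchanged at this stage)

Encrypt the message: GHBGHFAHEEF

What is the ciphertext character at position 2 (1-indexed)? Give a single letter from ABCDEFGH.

Char 1 ('G'): step: R->6, L=4; G->plug->G->R->A->L->D->refl->B->L'->C->R'->D->plug->D
Char 2 ('H'): step: R->7, L=4; H->plug->H->R->D->L->H->refl->A->L'->F->R'->B->plug->B

B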